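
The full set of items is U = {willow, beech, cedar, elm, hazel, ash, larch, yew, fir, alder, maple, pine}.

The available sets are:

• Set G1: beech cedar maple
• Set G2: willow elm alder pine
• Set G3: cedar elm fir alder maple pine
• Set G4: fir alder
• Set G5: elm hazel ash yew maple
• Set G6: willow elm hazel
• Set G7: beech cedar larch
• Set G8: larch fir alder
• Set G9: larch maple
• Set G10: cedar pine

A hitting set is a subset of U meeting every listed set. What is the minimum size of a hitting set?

H = {cedar, elm, alder, maple} meets every set (each contains at least one member of H), and |H| = 4.
The sets G4, G6, G9, G10 are pairwise disjoint, so any hitting set needs a separate item for each — at least 4. Hence 4 is optimal.

4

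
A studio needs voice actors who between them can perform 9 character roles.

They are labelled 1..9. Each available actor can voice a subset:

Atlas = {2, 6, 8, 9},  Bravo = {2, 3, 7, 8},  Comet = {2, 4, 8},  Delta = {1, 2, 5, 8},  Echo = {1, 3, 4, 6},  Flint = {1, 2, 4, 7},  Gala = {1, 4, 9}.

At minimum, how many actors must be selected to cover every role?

4

Atlas and Bravo and Delta and Echo together: Atlas ∪ Bravo ∪ Delta ∪ Echo = {1, 2, 3, 4, 5, 6, 7, 8, 9} — every role is covered.
No 3 of the 7 actors cover everything (all 35 combinations miss at least one role), so 4 is optimal.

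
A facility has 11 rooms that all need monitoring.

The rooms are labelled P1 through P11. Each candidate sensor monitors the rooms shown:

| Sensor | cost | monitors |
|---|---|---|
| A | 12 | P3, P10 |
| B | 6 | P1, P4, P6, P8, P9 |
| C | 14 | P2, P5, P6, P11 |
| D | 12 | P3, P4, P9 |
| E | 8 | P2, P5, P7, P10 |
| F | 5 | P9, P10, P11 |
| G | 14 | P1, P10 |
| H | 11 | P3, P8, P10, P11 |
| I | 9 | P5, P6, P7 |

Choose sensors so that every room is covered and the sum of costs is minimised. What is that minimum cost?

25

B, E, H together cover every room (B ∪ E ∪ H = {P1, P2, P3, P4, P5, P6, P7, P8, P9, P10, P11}); total cost 6 + 8 + 11 = 25.
The greedy pick B, E, F, H costs 30; no covering selection beats 25.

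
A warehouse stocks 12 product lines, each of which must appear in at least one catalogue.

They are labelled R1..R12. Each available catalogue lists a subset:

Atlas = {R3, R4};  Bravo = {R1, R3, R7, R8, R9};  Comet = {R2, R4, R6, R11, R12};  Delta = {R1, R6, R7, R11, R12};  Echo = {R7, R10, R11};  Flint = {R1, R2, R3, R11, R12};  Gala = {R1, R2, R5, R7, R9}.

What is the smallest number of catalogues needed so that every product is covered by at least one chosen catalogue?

4

Take {Bravo, Comet, Echo, Gala}. Their union is {R1, R2, R3, R4, R5, R6, R7, R8, R9, R10, R11, R12}, which is all 12 products.
Only Echo contains R10, so Echo is forced; the remaining 9 products need at least 3 more catalogues (each remaining catalogue adds at most 4) — so at least 4 catalogues are needed, and 4 is optimal.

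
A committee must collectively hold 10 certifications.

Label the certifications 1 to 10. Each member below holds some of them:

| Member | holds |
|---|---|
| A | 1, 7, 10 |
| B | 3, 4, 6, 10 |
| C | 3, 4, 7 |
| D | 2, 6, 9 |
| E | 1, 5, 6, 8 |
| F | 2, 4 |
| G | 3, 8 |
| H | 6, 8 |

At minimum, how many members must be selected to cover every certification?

A and C and D and E together: A ∪ C ∪ D ∪ E = {1, 2, 3, 4, 5, 6, 7, 8, 9, 10} — every certification is covered.
Only D contains 9, so D is forced; the remaining 7 certifications need at least 3 more members (each remaining member adds at most 3) — so at least 4 members are needed, and 4 is optimal.

4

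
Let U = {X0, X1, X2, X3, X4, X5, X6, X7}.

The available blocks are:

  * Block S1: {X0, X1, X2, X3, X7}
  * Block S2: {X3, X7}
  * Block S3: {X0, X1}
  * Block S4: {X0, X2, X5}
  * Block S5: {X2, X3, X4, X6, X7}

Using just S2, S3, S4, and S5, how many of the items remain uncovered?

0

Union of S2, S3, S4, S5 = {X0, X1, X2, X3, X4, X5, X6, X7} — that's every item, so 0 are uncovered.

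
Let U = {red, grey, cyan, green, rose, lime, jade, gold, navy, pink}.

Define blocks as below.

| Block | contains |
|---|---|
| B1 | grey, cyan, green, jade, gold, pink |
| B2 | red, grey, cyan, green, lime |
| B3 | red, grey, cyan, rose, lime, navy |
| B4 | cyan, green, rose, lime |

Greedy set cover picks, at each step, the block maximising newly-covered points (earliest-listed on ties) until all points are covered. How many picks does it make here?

2

Greedy: pick B1 (covers 6 new) → pick B3 (covers 4 new). Total picks: 2.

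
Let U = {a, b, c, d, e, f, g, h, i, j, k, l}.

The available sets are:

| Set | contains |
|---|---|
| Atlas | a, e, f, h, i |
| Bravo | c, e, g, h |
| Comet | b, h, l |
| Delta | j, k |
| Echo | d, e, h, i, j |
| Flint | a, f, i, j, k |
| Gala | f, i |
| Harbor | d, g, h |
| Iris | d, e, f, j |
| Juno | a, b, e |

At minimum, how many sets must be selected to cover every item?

4

Bravo and Comet and Flint and Iris together: Bravo ∪ Comet ∪ Flint ∪ Iris = {a, b, c, d, e, f, g, h, i, j, k, l} — every item is covered.
No 3 of the 10 sets cover everything (all 120 combinations miss at least one item), so 4 is optimal.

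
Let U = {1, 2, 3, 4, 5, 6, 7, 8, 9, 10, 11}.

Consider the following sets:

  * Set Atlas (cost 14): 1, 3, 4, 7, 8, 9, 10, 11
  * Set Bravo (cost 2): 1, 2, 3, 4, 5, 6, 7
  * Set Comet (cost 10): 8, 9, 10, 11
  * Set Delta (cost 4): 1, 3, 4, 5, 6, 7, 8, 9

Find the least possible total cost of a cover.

Bravo, Comet together cover every point (Bravo ∪ Comet = {1, 2, 3, 4, 5, 6, 7, 8, 9, 10, 11}); total cost 2 + 10 = 12.
The greedy pick Bravo, Delta, Comet costs 16; no covering selection beats 12.

12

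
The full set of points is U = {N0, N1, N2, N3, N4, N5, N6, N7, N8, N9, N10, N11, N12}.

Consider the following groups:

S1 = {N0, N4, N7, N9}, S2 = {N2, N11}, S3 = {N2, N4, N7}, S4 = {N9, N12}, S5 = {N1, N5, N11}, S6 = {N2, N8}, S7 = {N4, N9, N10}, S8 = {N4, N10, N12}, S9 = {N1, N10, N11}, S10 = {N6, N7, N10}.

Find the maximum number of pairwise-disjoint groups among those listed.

S4, S5, S6, S10 are pairwise disjoint (S4={N9,N12}; S5={N1,N5,N11}; S6={N2,N8}; S10={N6,N7,N10}).
Every remaining group overlaps one of these, and no 5 of the listed groups are pairwise disjoint, so 4 is the maximum.

4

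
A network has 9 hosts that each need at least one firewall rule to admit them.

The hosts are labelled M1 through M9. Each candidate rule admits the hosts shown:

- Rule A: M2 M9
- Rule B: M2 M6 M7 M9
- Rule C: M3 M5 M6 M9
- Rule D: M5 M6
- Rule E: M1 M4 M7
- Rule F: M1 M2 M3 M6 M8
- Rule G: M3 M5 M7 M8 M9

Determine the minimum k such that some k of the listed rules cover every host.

Take {E, F, G}. Their union is {M1, M2, M3, M4, M5, M6, M7, M8, M9}, which is all 9 hosts.
Only E contains M4, so E is forced; the remaining 6 hosts need at least 2 more rules (each remaining rule adds at most 4) — so at least 3 rules are needed, and 3 is optimal.

3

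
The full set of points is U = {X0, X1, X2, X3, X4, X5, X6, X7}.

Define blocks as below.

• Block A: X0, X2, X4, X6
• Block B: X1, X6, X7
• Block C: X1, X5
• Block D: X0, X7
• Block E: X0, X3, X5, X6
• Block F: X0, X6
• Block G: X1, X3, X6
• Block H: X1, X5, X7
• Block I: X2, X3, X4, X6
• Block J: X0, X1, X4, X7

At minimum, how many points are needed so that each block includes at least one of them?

Take T = {X0, X1, X4}. Each listed block contains at least one of these, so T is a hitting set of size 3.
The blocks C, D, I are pairwise disjoint, so any hitting set needs a separate point for each — at least 3. Hence 3 is optimal.

3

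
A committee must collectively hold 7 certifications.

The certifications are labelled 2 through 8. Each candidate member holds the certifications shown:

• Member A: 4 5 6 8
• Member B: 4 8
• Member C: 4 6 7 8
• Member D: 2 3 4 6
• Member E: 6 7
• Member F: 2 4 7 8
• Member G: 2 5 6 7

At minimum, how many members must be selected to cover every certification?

3

Take {A, C, D}. Their union is {2, 3, 4, 5, 6, 7, 8}, which is all 7 certifications.
Only D contains 3, so D is forced; the remaining 3 certifications need at least 2 more members (each remaining member adds at most 2) — so at least 3 members are needed, and 3 is optimal.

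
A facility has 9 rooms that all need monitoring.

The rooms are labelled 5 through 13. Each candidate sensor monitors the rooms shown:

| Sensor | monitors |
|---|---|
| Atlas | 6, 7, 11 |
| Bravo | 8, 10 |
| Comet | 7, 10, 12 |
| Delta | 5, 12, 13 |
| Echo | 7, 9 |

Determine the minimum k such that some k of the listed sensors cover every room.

4

Take {Atlas, Bravo, Delta, Echo}. Their union is {5, 6, 7, 8, 9, 10, 11, 12, 13}, which is all 9 rooms.
Only Bravo contains 8, so Bravo is forced; the remaining 7 rooms need at least 3 more sensors (each remaining sensor adds at most 3) — so at least 4 sensors are needed, and 4 is optimal.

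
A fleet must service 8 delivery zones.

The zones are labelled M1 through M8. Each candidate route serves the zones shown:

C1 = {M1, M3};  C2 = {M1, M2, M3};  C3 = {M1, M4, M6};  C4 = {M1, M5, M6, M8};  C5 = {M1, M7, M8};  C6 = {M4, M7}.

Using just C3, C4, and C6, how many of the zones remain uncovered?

Union of C3, C4, C6 = {M1, M4, M5, M6, M7, M8}.
Not covered: M2, M3 — 2 zones.

2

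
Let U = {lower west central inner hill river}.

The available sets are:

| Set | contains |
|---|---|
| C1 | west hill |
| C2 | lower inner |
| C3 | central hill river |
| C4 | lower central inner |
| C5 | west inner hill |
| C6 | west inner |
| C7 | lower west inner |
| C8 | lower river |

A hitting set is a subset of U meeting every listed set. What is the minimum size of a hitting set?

Take H = {lower, west, hill}. Each listed set contains at least one of these, so H is a hitting set of size 3.
No choice of 2 items meets every set, so 3 is the minimum.

3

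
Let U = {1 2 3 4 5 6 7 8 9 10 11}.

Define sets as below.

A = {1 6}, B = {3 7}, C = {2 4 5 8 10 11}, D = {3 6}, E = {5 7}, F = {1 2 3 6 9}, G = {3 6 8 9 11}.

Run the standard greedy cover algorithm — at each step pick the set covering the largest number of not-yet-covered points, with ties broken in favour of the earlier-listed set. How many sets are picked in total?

Greedy: pick C (covers 6 new) → pick F (covers 4 new) → pick B (covers 1 new). Total picks: 3.

3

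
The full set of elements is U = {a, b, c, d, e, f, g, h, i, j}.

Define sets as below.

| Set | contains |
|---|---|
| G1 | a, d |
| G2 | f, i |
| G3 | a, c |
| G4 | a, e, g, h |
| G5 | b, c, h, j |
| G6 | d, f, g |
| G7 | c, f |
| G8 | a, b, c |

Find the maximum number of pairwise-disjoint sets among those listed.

3

G1, G2, G5 are pairwise disjoint (G1={a,d}; G2={f,i}; G5={b,c,h,j}).
Every remaining set overlaps one of these, and no 4 of the listed sets are pairwise disjoint, so 3 is the maximum.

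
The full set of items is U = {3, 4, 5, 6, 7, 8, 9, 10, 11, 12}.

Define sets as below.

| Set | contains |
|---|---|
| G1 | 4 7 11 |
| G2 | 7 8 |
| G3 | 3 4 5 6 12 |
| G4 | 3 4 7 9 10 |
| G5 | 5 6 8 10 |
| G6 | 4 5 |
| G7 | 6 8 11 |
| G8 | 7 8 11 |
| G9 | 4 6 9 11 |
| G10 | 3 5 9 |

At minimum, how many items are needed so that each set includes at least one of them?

3

H = {5, 6, 7} meets every set (each contains at least one member of H), and |H| = 3.
No choice of 2 items meets every set, so 3 is the minimum.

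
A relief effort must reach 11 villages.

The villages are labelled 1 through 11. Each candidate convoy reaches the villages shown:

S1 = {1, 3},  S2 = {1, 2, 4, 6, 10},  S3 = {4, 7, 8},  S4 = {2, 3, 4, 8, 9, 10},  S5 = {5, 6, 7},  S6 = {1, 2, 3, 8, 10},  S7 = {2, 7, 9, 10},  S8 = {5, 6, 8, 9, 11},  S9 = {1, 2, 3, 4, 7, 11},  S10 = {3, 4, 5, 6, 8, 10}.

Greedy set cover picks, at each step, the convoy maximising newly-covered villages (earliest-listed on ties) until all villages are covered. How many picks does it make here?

3

Greedy: pick S4 (covers 6 new) → pick S5 (covers 3 new) → pick S9 (covers 2 new). Total picks: 3.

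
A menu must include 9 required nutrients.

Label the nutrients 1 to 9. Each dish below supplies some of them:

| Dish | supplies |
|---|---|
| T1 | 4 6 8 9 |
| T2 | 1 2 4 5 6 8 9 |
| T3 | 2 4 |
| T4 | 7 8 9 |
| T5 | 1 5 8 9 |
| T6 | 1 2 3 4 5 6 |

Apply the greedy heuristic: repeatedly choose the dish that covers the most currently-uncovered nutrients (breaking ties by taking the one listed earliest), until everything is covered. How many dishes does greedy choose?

3

Greedy: pick T2 (covers 7 new) → pick T4 (covers 1 new) → pick T6 (covers 1 new). Total picks: 3.
(The true minimum cover uses only 2 dishes, so greedy is not optimal here.)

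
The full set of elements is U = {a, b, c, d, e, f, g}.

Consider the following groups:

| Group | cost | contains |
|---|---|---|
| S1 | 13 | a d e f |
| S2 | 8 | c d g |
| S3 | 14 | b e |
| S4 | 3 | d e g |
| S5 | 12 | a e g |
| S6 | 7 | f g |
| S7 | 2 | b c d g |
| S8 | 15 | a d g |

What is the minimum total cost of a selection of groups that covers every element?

15

S1, S7 together cover every element (S1 ∪ S7 = {a, b, c, d, e, f, g}); total cost 13 + 2 = 15.
The greedy pick S7, S4, S1 costs 18; no covering selection beats 15.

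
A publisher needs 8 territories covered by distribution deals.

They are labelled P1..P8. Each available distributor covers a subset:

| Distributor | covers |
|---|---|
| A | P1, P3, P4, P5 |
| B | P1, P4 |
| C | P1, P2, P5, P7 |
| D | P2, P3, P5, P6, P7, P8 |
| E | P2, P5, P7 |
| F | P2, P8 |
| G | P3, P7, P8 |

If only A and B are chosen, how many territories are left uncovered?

Union of A, B = {P1, P3, P4, P5}.
Not covered: P2, P6, P7, P8 — 4 territories.

4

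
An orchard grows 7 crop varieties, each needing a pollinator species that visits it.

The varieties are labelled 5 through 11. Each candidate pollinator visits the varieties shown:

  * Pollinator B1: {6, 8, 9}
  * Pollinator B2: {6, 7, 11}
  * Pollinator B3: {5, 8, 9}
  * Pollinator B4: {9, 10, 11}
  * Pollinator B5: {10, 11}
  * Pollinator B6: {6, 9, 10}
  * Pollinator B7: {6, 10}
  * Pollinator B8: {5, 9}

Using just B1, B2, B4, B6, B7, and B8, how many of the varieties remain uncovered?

Union of B1, B2, B4, B6, B7, B8 = {5, 6, 7, 8, 9, 10, 11} — that's every variety, so 0 are uncovered.

0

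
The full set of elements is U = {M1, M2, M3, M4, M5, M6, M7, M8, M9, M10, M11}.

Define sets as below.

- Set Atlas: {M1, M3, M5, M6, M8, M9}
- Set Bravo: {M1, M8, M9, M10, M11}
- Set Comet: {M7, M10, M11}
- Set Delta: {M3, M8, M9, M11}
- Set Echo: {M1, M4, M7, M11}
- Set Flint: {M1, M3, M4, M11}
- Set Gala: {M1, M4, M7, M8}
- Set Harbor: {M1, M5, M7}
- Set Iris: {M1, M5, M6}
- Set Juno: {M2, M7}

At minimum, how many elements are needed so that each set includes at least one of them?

Take H = {M1, M7, M9}. Each listed set contains at least one of these, so H is a hitting set of size 3.
The sets Delta, Iris, Juno are pairwise disjoint, so any hitting set needs a separate element for each — at least 3. Hence 3 is optimal.

3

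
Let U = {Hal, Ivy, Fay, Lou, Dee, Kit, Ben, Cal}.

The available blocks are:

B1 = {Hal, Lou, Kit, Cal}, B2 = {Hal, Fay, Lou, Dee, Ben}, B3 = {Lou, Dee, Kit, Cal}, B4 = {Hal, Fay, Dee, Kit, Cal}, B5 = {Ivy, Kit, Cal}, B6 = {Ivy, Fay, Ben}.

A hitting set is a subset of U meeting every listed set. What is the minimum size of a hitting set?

2

H = {Ben, Cal} meets every block (each contains at least one member of H), and |H| = 2.
The blocks B1, B6 are pairwise disjoint, so any hitting set needs a separate item for each — at least 2. Hence 2 is optimal.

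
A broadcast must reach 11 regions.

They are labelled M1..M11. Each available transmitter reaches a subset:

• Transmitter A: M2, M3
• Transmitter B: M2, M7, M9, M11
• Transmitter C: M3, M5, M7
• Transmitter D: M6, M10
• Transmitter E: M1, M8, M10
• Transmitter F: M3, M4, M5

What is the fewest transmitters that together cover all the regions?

4

Take {B, D, E, F}. Their union is {M1, M2, M3, M4, M5, M6, M7, M8, M9, M10, M11}, which is all 11 regions.
Only D contains M6, so D is forced; the remaining 9 regions need at least 3 more transmitters (each remaining transmitter adds at most 4) — so at least 4 transmitters are needed, and 4 is optimal.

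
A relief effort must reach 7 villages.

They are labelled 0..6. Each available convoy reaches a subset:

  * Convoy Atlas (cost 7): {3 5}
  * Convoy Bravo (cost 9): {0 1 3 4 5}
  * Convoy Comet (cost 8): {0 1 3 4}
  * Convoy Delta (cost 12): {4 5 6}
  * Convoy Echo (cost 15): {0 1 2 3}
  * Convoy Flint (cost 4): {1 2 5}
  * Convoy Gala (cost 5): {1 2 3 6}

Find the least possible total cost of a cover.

Bravo, Gala together cover every village (Bravo ∪ Gala = {0, 1, 2, 3, 4, 5, 6}); total cost 9 + 5 = 14.
No covering selection has total cost below 14.

14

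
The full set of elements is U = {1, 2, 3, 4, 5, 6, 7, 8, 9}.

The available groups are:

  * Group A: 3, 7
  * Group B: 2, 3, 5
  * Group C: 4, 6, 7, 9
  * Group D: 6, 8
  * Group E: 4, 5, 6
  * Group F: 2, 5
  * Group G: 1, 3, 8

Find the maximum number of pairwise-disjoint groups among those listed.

3

C, F, G are pairwise disjoint (C={4,6,7,9}; F={2,5}; G={1,3,8}).
Every remaining group overlaps one of these, and no 4 of the listed groups are pairwise disjoint, so 3 is the maximum.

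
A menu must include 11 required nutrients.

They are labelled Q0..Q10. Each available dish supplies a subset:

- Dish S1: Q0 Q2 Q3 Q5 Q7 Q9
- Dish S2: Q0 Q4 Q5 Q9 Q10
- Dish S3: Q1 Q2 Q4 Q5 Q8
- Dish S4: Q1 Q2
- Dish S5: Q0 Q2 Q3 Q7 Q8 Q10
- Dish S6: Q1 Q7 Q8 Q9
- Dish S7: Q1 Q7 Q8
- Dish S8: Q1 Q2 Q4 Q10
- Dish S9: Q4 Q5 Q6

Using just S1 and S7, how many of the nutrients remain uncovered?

Union of S1, S7 = {Q0, Q1, Q2, Q3, Q5, Q7, Q8, Q9}.
Not covered: Q4, Q6, Q10 — 3 nutrients.

3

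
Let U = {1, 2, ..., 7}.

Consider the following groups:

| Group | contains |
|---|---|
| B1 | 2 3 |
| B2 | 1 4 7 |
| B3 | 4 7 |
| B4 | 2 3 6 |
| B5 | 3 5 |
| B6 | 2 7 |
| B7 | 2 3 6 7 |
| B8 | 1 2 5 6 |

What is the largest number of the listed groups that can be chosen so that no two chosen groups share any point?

2

B3, B5 are pairwise disjoint (B3={4,7}; B5={3,5}).
Every remaining group overlaps one of these, and no 3 of the listed groups are pairwise disjoint, so 2 is the maximum.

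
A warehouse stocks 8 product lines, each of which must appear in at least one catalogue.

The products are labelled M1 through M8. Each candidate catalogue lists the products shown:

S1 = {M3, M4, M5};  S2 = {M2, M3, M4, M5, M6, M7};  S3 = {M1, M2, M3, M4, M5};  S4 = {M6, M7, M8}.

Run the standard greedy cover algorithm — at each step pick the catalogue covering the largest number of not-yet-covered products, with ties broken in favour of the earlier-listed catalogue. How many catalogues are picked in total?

Greedy: pick S2 (covers 6 new) → pick S3 (covers 1 new) → pick S4 (covers 1 new). Total picks: 3.
(The true minimum cover uses only 2 catalogues, so greedy is not optimal here.)

3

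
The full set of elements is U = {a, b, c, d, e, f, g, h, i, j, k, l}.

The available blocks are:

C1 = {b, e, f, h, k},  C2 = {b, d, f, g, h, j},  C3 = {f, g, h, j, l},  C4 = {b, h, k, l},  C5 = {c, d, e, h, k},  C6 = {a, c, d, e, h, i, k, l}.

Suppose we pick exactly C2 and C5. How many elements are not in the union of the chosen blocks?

3

Union of C2, C5 = {b, c, d, e, f, g, h, j, k}.
Not covered: a, i, l — 3 elements.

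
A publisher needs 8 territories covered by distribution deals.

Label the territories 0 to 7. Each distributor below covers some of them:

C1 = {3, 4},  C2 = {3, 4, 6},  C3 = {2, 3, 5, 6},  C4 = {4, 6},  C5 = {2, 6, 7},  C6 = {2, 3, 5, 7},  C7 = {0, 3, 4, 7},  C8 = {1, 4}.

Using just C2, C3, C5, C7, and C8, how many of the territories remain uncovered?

Union of C2, C3, C5, C7, C8 = {0, 1, 2, 3, 4, 5, 6, 7} — that's every territory, so 0 are uncovered.

0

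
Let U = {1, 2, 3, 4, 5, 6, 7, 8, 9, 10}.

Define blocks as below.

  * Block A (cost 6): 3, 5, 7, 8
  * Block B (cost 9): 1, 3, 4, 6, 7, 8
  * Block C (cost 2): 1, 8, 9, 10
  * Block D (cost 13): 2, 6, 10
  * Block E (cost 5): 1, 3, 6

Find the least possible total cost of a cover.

A, B, C, D together cover every point (A ∪ B ∪ C ∪ D = {1, 2, 3, 4, 5, 6, 7, 8, 9, 10}); total cost 6 + 9 + 2 + 13 = 30.
No covering selection has total cost below 30.

30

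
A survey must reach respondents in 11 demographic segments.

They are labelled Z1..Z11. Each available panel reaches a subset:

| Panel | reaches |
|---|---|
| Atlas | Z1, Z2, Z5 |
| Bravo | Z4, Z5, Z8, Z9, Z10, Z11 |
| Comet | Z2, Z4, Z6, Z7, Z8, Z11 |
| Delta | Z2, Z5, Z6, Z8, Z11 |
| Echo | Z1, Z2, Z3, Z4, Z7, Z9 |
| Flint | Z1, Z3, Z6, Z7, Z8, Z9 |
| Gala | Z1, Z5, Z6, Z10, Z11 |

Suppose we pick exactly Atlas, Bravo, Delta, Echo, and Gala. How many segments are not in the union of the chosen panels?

Union of Atlas, Bravo, Delta, Echo, Gala = {Z1, Z2, Z3, Z4, Z5, Z6, Z7, Z8, Z9, Z10, Z11} — that's every segment, so 0 are uncovered.

0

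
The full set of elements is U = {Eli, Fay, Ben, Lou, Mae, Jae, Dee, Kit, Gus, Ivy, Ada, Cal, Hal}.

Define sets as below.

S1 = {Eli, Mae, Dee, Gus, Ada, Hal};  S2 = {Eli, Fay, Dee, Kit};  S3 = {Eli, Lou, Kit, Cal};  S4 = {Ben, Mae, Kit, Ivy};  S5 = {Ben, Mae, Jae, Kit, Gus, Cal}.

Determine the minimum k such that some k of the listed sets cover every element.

5

S1 and S2 and S3 and S4 and S5 together: S1 ∪ S2 ∪ S3 ∪ S4 ∪ S5 = {Eli, Fay, Ben, Lou, Mae, Jae, Dee, Kit, Gus, Ivy, Ada, Cal, Hal} — every element is covered.
No 4 of the 5 sets cover everything (all 5 combinations miss at least one element), so 5 is optimal.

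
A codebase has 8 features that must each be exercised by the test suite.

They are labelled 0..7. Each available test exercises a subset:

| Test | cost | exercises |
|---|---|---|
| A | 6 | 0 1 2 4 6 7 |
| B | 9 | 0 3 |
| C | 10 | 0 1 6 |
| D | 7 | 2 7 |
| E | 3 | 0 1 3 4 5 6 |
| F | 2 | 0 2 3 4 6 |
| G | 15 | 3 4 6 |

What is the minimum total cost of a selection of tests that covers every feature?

A, E together cover every feature (A ∪ E = {0, 1, 2, 3, 4, 5, 6, 7}); total cost 6 + 3 = 9.
The greedy pick F, E, A costs 11; no covering selection beats 9.

9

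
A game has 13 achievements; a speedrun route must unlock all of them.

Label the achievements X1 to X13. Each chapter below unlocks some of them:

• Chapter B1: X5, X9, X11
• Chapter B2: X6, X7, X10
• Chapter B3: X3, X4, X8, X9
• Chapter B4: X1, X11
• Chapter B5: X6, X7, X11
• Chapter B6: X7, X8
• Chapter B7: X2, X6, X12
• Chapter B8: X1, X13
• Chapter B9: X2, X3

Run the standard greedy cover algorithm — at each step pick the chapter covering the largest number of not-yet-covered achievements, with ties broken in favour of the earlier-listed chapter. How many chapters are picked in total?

Greedy: pick B3 (covers 4 new) → pick B2 (covers 3 new) → pick B1 (covers 2 new) → pick B7 (covers 2 new) → pick B8 (covers 2 new). Total picks: 5.

5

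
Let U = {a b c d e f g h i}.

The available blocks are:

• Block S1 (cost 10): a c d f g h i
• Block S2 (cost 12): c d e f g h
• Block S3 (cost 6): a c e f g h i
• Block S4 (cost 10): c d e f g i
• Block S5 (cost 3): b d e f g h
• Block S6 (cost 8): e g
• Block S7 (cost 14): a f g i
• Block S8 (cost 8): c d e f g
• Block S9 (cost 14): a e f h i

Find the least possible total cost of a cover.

9

S3, S5 together cover every point (S3 ∪ S5 = {a, b, c, d, e, f, g, h, i}); total cost 6 + 3 = 9.
No covering selection has total cost below 9.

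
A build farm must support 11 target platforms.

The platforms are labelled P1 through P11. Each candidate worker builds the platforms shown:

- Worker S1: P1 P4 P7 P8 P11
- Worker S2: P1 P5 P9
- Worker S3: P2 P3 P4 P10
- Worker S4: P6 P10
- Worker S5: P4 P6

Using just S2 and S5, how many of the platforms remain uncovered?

6

Union of S2, S5 = {P1, P4, P5, P6, P9}.
Not covered: P2, P3, P7, P8, P10, P11 — 6 platforms.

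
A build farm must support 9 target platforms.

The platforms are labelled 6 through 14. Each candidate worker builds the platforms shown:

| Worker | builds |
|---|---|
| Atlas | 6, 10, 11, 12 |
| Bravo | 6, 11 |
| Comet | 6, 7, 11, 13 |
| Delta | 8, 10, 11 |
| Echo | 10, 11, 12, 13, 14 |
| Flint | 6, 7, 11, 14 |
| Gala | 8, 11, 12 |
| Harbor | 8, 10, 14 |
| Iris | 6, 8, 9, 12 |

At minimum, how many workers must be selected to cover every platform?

3

Take {Echo, Flint, Iris}. Their union is {6, 7, 8, 9, 10, 11, 12, 13, 14}, which is all 9 platforms.
Only Iris contains 9, so Iris is forced; the remaining 5 platforms need at least 2 more workers (each remaining worker adds at most 4) — so at least 3 workers are needed, and 3 is optimal.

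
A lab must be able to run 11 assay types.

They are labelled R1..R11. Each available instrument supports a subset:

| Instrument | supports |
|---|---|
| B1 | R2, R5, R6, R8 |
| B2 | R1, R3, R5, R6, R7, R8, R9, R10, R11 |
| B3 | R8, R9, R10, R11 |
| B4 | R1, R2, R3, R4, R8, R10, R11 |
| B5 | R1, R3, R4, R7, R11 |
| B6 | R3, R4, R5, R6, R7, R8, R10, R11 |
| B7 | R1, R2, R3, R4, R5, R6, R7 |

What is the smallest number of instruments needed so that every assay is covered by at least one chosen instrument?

Take {B2, B7}. Their union is {R1, R2, R3, R4, R5, R6, R7, R8, R9, R10, R11}, which is all 11 assays.
No single instrument has all 11 assays (the largest, B2, has 9), so 2 is optimal.

2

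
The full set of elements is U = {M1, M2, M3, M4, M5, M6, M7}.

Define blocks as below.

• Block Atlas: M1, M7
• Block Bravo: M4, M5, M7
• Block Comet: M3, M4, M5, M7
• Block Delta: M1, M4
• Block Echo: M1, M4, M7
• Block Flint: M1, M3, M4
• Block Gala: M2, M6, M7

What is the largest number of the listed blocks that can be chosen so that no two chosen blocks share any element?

2

Flint, Gala are pairwise disjoint (Flint={M1,M3,M4}; Gala={M2,M6,M7}).
Every remaining block overlaps one of these, and no 3 of the listed blocks are pairwise disjoint, so 2 is the maximum.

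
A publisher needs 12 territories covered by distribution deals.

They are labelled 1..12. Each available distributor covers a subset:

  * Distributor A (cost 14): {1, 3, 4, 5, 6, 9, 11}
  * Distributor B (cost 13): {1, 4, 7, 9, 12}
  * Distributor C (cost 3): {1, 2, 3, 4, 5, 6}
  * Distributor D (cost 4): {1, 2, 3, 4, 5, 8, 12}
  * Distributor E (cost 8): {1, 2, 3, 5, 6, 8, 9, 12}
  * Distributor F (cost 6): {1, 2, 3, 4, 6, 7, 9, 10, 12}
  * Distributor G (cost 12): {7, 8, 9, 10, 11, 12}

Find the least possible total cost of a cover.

15

C, G together cover every territory (C ∪ G = {1, 2, 3, 4, 5, 6, 7, 8, 9, 10, 11, 12}); total cost 3 + 12 = 15.
The greedy pick C, F, D, G costs 25; no covering selection beats 15.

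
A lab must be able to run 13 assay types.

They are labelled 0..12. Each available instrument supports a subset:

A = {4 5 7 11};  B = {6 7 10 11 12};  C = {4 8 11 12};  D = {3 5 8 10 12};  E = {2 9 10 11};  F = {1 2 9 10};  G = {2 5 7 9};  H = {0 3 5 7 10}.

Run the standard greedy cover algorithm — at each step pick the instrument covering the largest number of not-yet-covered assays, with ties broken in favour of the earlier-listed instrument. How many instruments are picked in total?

5

Greedy: pick B (covers 5 new) → pick D (covers 3 new) → pick F (covers 3 new) → pick A (covers 1 new) → pick H (covers 1 new). Total picks: 5.
(The true minimum cover uses only 4 instruments, so greedy is not optimal here.)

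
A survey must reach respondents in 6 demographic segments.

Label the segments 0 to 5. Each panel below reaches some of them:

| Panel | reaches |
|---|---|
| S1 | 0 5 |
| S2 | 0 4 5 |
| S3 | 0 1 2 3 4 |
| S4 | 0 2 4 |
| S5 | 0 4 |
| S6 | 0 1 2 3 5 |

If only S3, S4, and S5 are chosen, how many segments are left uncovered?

1

Union of S3, S4, S5 = {0, 1, 2, 3, 4}.
Not covered: 5 — 1 segment.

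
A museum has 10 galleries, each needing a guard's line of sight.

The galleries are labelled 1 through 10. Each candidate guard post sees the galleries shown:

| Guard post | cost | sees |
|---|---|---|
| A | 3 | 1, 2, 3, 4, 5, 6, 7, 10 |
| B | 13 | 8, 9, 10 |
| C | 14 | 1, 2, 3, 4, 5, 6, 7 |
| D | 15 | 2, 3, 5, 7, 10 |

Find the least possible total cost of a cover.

16

A, B together cover every gallery (A ∪ B = {1, 2, 3, 4, 5, 6, 7, 8, 9, 10}); total cost 3 + 13 = 16.
No covering selection has total cost below 16.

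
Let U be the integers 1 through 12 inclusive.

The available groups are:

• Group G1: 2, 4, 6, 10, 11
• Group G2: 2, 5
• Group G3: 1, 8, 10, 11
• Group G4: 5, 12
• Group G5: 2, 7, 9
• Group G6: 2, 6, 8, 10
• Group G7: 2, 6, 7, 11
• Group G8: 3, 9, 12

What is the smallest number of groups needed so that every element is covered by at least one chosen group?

G1 and G2 and G3 and G7 and G8 together: G1 ∪ G2 ∪ G3 ∪ G7 ∪ G8 = {1, 2, 3, 4, 5, 6, 7, 8, 9, 10, 11, 12} — every element is covered.
No 4 of the 8 groups cover everything (all 70 combinations miss at least one element), so 5 is optimal.

5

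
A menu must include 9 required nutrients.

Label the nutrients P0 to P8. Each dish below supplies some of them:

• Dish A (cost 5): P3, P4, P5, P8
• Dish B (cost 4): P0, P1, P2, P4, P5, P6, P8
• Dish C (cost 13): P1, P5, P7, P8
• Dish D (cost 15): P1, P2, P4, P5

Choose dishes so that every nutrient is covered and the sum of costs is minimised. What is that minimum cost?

A, B, C together cover every nutrient (A ∪ B ∪ C = {P0, P1, P2, P3, P4, P5, P6, P7, P8}); total cost 5 + 4 + 13 = 22.
No covering selection has total cost below 22.

22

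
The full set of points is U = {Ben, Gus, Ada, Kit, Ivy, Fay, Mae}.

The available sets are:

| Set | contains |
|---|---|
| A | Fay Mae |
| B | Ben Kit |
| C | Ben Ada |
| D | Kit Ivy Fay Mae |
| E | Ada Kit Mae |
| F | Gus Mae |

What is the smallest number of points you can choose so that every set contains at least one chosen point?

2

Take H = {Ben, Mae}. Each listed set contains at least one of these, so H is a hitting set of size 2.
The sets A, B are pairwise disjoint, so any hitting set needs a separate point for each — at least 2. Hence 2 is optimal.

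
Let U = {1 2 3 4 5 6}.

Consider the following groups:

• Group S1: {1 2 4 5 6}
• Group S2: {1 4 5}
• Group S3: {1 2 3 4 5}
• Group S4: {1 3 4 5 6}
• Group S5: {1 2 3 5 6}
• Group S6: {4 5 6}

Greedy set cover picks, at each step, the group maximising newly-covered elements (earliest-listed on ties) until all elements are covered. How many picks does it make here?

2

Greedy: pick S1 (covers 5 new) → pick S3 (covers 1 new). Total picks: 2.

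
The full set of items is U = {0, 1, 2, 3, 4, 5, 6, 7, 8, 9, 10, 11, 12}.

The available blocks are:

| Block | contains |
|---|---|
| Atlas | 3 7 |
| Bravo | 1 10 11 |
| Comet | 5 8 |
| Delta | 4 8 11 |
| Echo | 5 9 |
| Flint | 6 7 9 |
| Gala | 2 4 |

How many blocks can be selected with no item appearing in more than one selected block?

4

Atlas, Bravo, Comet, Gala are pairwise disjoint (Atlas={3,7}; Bravo={1,10,11}; Comet={5,8}; Gala={2,4}).
Every remaining block overlaps one of these, and no 5 of the listed blocks are pairwise disjoint, so 4 is the maximum.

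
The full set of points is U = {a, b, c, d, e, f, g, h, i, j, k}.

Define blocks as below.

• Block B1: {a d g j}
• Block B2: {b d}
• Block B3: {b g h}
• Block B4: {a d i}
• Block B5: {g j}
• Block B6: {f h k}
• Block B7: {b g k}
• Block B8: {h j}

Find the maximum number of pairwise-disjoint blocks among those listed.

B4, B5, B6 are pairwise disjoint (B4={a,d,i}; B5={g,j}; B6={f,h,k}).
Every remaining block overlaps one of these, and no 4 of the listed blocks are pairwise disjoint, so 3 is the maximum.

3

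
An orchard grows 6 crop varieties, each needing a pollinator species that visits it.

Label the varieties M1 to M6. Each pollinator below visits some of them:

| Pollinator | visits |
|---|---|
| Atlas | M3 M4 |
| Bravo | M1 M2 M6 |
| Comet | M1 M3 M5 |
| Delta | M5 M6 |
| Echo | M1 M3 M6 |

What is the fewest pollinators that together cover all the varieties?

Take {Atlas, Bravo, Delta}. Their union is {M1, M2, M3, M4, M5, M6}, which is all 6 varieties.
Only Bravo contains M2, so Bravo is forced; the remaining 3 varieties need at least 2 more pollinators (each remaining pollinator adds at most 2) — so at least 3 pollinators are needed, and 3 is optimal.

3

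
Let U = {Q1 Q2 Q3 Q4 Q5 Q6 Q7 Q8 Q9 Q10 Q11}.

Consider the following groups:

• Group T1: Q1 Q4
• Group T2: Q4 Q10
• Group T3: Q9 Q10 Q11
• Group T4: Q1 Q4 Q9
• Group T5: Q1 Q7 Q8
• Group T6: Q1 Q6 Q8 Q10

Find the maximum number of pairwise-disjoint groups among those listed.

T1, T3 are pairwise disjoint (T1={Q1,Q4}; T3={Q9,Q10,Q11}).
Every remaining group overlaps one of these, and no 3 of the listed groups are pairwise disjoint, so 2 is the maximum.

2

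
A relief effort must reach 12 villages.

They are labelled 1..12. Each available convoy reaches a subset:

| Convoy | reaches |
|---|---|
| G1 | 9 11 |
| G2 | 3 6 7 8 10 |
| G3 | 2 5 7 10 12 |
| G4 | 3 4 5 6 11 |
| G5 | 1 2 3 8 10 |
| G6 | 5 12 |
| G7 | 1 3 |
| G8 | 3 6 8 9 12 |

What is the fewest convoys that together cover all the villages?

Take {G1, G3, G4, G5}. Their union is {1, 2, 3, 4, 5, 6, 7, 8, 9, 10, 11, 12}, which is all 12 villages.
No 3 of the 8 convoys cover everything (all 56 combinations miss at least one village), so 4 is optimal.

4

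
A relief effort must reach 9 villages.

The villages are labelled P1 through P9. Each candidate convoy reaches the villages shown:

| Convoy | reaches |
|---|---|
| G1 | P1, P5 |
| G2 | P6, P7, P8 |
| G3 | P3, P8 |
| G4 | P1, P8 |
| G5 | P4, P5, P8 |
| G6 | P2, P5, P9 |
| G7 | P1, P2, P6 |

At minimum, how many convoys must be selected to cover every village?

5

Take {G2, G3, G4, G5, G6}. Their union is {P1, P2, P3, P4, P5, P6, P7, P8, P9}, which is all 9 villages.
No 4 of the 7 convoys cover everything (all 35 combinations miss at least one village), so 5 is optimal.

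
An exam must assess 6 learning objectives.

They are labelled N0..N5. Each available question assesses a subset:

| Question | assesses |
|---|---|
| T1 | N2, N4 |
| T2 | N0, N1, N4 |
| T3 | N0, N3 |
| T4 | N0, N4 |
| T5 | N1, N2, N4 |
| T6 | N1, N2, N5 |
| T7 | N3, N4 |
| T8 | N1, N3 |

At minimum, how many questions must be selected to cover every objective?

3

Take {T2, T6, T8}. Their union is {N0, N1, N2, N3, N4, N5}, which is all 6 objectives.
Only T6 contains N5, so T6 is forced; the remaining 3 objectives need at least 2 more questions (each remaining question adds at most 2) — so at least 3 questions are needed, and 3 is optimal.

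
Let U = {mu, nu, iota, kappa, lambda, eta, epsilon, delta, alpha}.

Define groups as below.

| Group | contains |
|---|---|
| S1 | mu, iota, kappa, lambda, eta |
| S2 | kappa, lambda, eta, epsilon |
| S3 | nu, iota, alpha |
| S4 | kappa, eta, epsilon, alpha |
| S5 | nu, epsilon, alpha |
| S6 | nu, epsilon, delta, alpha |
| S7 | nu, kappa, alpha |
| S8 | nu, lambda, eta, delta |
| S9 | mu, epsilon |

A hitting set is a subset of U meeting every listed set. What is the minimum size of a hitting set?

3

Take H = {mu, lambda, alpha}. Each listed group contains at least one of these, so H is a hitting set of size 3.
No choice of 2 items meets every group, so 3 is the minimum.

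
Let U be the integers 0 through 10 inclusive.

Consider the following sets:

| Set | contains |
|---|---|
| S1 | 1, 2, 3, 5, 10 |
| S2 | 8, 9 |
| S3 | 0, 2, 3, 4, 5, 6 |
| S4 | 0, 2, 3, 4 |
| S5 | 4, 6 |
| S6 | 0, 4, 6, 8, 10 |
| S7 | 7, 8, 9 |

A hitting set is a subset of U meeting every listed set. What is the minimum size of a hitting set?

3

H = {3, 4, 9} meets every set (each contains at least one member of H), and |H| = 3.
The sets S1, S5, S7 are pairwise disjoint, so any hitting set needs a separate point for each — at least 3. Hence 3 is optimal.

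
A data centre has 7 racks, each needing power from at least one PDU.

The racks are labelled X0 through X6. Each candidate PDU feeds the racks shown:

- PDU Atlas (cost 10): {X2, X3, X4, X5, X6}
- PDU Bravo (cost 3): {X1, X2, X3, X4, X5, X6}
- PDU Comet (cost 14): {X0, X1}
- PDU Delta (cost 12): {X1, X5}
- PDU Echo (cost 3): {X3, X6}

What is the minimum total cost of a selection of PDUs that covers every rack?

17

Bravo, Comet together cover every rack (Bravo ∪ Comet = {X0, X1, X2, X3, X4, X5, X6}); total cost 3 + 14 = 17.
No covering selection has total cost below 17.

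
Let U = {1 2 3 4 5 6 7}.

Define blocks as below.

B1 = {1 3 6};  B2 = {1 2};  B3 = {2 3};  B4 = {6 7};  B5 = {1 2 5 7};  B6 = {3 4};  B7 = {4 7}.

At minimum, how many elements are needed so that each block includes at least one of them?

3

Take H = {1, 3, 7}. Each listed block contains at least one of these, so H is a hitting set of size 3.
The blocks B2, B4, B6 are pairwise disjoint, so any hitting set needs a separate element for each — at least 3. Hence 3 is optimal.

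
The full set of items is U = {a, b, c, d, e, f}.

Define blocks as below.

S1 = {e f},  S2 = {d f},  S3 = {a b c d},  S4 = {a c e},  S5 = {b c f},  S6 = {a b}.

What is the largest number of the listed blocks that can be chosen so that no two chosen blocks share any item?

S1, S6 are pairwise disjoint (S1={e,f}; S6={a,b}).
Every remaining block overlaps one of these, and no 3 of the listed blocks are pairwise disjoint, so 2 is the maximum.

2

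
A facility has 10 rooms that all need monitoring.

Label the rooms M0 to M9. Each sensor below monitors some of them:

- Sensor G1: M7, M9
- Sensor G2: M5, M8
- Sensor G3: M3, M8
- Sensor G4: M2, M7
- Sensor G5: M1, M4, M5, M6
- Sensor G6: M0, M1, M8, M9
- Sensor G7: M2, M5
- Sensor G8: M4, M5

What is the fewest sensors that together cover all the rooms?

G3 and G4 and G5 and G6 together: G3 ∪ G4 ∪ G5 ∪ G6 = {M0, M1, M2, M3, M4, M5, M6, M7, M8, M9} — every room is covered.
No 3 of the 8 sensors cover everything (all 56 combinations miss at least one room), so 4 is optimal.

4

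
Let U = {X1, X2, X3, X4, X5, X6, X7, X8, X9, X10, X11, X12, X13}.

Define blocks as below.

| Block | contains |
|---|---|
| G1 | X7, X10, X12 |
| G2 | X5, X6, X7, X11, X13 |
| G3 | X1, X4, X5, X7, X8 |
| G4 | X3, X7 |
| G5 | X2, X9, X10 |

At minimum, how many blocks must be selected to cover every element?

Take {G1, G2, G3, G4, G5}. Their union is {X1, X2, X3, X4, X5, X6, X7, X8, X9, X10, X11, X12, X13}, which is all 13 elements.
No 4 of the 5 blocks cover everything (all 5 combinations miss at least one element), so 5 is optimal.

5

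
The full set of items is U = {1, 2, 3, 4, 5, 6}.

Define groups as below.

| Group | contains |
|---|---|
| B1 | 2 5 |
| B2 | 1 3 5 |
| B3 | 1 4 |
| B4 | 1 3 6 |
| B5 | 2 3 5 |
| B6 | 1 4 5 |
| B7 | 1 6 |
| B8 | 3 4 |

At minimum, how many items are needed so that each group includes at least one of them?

3

Take H = {1, 4, 5}. Each listed group contains at least one of these, so H is a hitting set of size 3.
The groups B1, B7, B8 are pairwise disjoint, so any hitting set needs a separate item for each — at least 3. Hence 3 is optimal.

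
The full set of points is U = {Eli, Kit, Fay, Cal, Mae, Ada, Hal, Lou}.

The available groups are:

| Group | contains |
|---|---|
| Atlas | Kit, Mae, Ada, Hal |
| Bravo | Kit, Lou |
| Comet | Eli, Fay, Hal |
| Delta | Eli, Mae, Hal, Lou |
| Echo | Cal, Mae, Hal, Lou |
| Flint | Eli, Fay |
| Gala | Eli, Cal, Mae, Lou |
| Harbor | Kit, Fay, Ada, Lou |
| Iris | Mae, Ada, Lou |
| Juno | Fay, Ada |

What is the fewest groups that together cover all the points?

3

Take {Comet, Gala, Harbor}. Their union is {Eli, Kit, Fay, Cal, Mae, Ada, Hal, Lou}, which is all 8 points.
No 2 of the 10 groups cover everything (all 45 combinations miss at least one point), so 3 is optimal.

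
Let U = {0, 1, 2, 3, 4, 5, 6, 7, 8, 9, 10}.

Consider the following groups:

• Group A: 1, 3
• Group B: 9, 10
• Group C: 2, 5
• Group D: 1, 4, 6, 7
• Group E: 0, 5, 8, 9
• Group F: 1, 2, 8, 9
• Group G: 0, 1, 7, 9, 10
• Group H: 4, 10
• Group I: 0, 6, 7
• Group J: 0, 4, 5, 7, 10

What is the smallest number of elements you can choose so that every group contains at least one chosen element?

4

The 4 elements {1, 5, 6, 10} hit every group.
The groups A, B, C, I are pairwise disjoint, so any hitting set needs a separate element for each — at least 4. Hence 4 is optimal.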